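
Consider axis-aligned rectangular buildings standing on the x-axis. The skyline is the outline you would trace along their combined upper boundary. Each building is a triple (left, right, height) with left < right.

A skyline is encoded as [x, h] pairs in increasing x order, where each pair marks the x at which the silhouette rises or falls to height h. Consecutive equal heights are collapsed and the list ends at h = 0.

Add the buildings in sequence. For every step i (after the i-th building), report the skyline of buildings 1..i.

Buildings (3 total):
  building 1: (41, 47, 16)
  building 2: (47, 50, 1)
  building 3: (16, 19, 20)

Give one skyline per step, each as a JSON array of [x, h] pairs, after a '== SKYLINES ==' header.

== SKYLINES ==
[[41,16],[47,0]]
[[41,16],[47,1],[50,0]]
[[16,20],[19,0],[41,16],[47,1],[50,0]]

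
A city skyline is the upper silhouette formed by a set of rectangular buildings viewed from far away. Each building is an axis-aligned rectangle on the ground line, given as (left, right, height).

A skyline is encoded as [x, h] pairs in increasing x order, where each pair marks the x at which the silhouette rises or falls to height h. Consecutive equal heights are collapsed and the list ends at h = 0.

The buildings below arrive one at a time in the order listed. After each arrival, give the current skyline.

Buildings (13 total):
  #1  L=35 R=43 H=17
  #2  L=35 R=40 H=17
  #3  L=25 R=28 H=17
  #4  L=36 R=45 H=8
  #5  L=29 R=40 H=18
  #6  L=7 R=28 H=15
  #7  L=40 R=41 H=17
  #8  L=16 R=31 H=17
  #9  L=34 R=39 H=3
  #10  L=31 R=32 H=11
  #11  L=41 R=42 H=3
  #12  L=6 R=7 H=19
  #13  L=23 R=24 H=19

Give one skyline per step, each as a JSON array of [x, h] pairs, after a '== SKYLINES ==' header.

== SKYLINES ==
[[35,17],[43,0]]
[[35,17],[43,0]]
[[25,17],[28,0],[35,17],[43,0]]
[[25,17],[28,0],[35,17],[43,8],[45,0]]
[[25,17],[28,0],[29,18],[40,17],[43,8],[45,0]]
[[7,15],[25,17],[28,0],[29,18],[40,17],[43,8],[45,0]]
[[7,15],[25,17],[28,0],[29,18],[40,17],[43,8],[45,0]]
[[7,15],[16,17],[29,18],[40,17],[43,8],[45,0]]
[[7,15],[16,17],[29,18],[40,17],[43,8],[45,0]]
[[7,15],[16,17],[29,18],[40,17],[43,8],[45,0]]
[[7,15],[16,17],[29,18],[40,17],[43,8],[45,0]]
[[6,19],[7,15],[16,17],[29,18],[40,17],[43,8],[45,0]]
[[6,19],[7,15],[16,17],[23,19],[24,17],[29,18],[40,17],[43,8],[45,0]]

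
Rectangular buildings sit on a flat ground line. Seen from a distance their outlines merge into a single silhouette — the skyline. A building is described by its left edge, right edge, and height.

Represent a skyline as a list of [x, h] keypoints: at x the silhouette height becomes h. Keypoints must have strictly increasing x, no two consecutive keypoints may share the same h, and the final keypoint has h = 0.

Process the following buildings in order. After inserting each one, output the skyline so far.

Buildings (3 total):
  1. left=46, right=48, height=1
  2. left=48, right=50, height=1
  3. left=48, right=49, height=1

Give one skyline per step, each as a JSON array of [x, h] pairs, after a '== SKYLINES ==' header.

== SKYLINES ==
[[46,1],[48,0]]
[[46,1],[50,0]]
[[46,1],[50,0]]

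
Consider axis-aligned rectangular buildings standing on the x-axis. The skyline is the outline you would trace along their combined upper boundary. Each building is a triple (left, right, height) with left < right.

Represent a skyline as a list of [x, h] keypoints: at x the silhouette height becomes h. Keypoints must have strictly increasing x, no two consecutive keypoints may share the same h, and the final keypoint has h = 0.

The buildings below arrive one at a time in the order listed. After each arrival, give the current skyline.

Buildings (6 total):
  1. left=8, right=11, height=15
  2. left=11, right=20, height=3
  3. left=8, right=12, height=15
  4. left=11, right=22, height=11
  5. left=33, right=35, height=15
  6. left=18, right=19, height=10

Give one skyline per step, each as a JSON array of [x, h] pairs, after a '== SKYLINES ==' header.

== SKYLINES ==
[[8,15],[11,0]]
[[8,15],[11,3],[20,0]]
[[8,15],[12,3],[20,0]]
[[8,15],[12,11],[22,0]]
[[8,15],[12,11],[22,0],[33,15],[35,0]]
[[8,15],[12,11],[22,0],[33,15],[35,0]]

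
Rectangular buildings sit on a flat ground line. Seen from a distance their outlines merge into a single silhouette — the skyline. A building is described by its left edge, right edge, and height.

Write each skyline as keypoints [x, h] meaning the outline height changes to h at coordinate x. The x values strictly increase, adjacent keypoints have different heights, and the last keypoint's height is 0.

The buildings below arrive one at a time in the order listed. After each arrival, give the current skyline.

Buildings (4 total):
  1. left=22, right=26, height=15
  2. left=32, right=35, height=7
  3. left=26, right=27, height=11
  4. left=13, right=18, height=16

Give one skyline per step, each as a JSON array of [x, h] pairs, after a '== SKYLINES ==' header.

== SKYLINES ==
[[22,15],[26,0]]
[[22,15],[26,0],[32,7],[35,0]]
[[22,15],[26,11],[27,0],[32,7],[35,0]]
[[13,16],[18,0],[22,15],[26,11],[27,0],[32,7],[35,0]]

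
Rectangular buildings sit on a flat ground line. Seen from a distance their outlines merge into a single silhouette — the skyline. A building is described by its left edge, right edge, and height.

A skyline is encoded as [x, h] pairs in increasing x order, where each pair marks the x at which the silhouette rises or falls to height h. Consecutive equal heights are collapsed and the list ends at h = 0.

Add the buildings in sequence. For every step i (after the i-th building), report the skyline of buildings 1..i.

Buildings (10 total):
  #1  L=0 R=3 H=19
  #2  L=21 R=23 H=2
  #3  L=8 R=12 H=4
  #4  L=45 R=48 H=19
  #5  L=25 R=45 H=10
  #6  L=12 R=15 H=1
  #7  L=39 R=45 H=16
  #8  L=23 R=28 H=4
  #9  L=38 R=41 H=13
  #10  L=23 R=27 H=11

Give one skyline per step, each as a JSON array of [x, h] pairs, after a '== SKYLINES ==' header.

== SKYLINES ==
[[0,19],[3,0]]
[[0,19],[3,0],[21,2],[23,0]]
[[0,19],[3,0],[8,4],[12,0],[21,2],[23,0]]
[[0,19],[3,0],[8,4],[12,0],[21,2],[23,0],[45,19],[48,0]]
[[0,19],[3,0],[8,4],[12,0],[21,2],[23,0],[25,10],[45,19],[48,0]]
[[0,19],[3,0],[8,4],[12,1],[15,0],[21,2],[23,0],[25,10],[45,19],[48,0]]
[[0,19],[3,0],[8,4],[12,1],[15,0],[21,2],[23,0],[25,10],[39,16],[45,19],[48,0]]
[[0,19],[3,0],[8,4],[12,1],[15,0],[21,2],[23,4],[25,10],[39,16],[45,19],[48,0]]
[[0,19],[3,0],[8,4],[12,1],[15,0],[21,2],[23,4],[25,10],[38,13],[39,16],[45,19],[48,0]]
[[0,19],[3,0],[8,4],[12,1],[15,0],[21,2],[23,11],[27,10],[38,13],[39,16],[45,19],[48,0]]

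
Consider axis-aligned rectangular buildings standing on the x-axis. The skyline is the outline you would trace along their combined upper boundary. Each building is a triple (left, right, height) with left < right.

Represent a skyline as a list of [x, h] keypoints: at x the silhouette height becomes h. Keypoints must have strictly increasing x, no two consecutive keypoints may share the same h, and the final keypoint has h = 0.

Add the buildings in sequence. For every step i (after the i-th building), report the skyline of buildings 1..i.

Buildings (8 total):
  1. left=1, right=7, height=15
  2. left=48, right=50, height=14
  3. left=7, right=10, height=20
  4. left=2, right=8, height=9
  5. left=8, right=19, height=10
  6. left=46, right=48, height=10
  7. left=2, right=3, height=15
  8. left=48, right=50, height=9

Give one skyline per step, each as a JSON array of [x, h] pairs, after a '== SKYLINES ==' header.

== SKYLINES ==
[[1,15],[7,0]]
[[1,15],[7,0],[48,14],[50,0]]
[[1,15],[7,20],[10,0],[48,14],[50,0]]
[[1,15],[7,20],[10,0],[48,14],[50,0]]
[[1,15],[7,20],[10,10],[19,0],[48,14],[50,0]]
[[1,15],[7,20],[10,10],[19,0],[46,10],[48,14],[50,0]]
[[1,15],[7,20],[10,10],[19,0],[46,10],[48,14],[50,0]]
[[1,15],[7,20],[10,10],[19,0],[46,10],[48,14],[50,0]]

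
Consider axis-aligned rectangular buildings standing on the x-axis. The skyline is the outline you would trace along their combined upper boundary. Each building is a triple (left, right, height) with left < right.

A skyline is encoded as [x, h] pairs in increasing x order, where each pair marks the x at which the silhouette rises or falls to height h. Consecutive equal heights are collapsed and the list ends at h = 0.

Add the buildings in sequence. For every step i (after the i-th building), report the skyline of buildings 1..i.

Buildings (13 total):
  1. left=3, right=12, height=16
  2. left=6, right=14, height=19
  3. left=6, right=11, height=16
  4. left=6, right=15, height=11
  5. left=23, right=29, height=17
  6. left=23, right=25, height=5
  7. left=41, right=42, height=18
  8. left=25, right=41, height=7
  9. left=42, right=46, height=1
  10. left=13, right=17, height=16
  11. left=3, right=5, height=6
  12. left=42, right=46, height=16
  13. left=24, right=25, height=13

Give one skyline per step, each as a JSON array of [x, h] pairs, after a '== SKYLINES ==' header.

== SKYLINES ==
[[3,16],[12,0]]
[[3,16],[6,19],[14,0]]
[[3,16],[6,19],[14,0]]
[[3,16],[6,19],[14,11],[15,0]]
[[3,16],[6,19],[14,11],[15,0],[23,17],[29,0]]
[[3,16],[6,19],[14,11],[15,0],[23,17],[29,0]]
[[3,16],[6,19],[14,11],[15,0],[23,17],[29,0],[41,18],[42,0]]
[[3,16],[6,19],[14,11],[15,0],[23,17],[29,7],[41,18],[42,0]]
[[3,16],[6,19],[14,11],[15,0],[23,17],[29,7],[41,18],[42,1],[46,0]]
[[3,16],[6,19],[14,16],[17,0],[23,17],[29,7],[41,18],[42,1],[46,0]]
[[3,16],[6,19],[14,16],[17,0],[23,17],[29,7],[41,18],[42,1],[46,0]]
[[3,16],[6,19],[14,16],[17,0],[23,17],[29,7],[41,18],[42,16],[46,0]]
[[3,16],[6,19],[14,16],[17,0],[23,17],[29,7],[41,18],[42,16],[46,0]]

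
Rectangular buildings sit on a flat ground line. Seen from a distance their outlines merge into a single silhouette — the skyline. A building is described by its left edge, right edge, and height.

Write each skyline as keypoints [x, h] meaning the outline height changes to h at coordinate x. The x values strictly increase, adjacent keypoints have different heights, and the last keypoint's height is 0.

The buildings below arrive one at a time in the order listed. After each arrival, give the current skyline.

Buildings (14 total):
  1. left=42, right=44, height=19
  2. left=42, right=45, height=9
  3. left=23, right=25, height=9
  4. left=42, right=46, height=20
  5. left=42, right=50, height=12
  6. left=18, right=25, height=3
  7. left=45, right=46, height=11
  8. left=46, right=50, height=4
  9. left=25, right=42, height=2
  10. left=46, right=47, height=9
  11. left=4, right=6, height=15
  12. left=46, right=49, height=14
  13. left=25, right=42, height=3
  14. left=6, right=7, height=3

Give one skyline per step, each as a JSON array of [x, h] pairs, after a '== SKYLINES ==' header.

== SKYLINES ==
[[42,19],[44,0]]
[[42,19],[44,9],[45,0]]
[[23,9],[25,0],[42,19],[44,9],[45,0]]
[[23,9],[25,0],[42,20],[46,0]]
[[23,9],[25,0],[42,20],[46,12],[50,0]]
[[18,3],[23,9],[25,0],[42,20],[46,12],[50,0]]
[[18,3],[23,9],[25,0],[42,20],[46,12],[50,0]]
[[18,3],[23,9],[25,0],[42,20],[46,12],[50,0]]
[[18,3],[23,9],[25,2],[42,20],[46,12],[50,0]]
[[18,3],[23,9],[25,2],[42,20],[46,12],[50,0]]
[[4,15],[6,0],[18,3],[23,9],[25,2],[42,20],[46,12],[50,0]]
[[4,15],[6,0],[18,3],[23,9],[25,2],[42,20],[46,14],[49,12],[50,0]]
[[4,15],[6,0],[18,3],[23,9],[25,3],[42,20],[46,14],[49,12],[50,0]]
[[4,15],[6,3],[7,0],[18,3],[23,9],[25,3],[42,20],[46,14],[49,12],[50,0]]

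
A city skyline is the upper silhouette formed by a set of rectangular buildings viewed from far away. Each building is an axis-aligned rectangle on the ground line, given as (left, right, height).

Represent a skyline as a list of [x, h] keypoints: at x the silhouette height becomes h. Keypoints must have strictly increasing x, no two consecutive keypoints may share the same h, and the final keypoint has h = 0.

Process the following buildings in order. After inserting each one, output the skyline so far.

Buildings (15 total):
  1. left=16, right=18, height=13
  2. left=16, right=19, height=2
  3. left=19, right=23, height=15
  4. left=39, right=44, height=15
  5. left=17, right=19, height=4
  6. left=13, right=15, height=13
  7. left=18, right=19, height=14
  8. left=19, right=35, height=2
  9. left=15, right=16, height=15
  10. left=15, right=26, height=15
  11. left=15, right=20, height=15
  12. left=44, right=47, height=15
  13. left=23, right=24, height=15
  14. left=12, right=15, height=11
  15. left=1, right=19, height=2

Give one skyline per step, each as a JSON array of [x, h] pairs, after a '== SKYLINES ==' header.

== SKYLINES ==
[[16,13],[18,0]]
[[16,13],[18,2],[19,0]]
[[16,13],[18,2],[19,15],[23,0]]
[[16,13],[18,2],[19,15],[23,0],[39,15],[44,0]]
[[16,13],[18,4],[19,15],[23,0],[39,15],[44,0]]
[[13,13],[15,0],[16,13],[18,4],[19,15],[23,0],[39,15],[44,0]]
[[13,13],[15,0],[16,13],[18,14],[19,15],[23,0],[39,15],[44,0]]
[[13,13],[15,0],[16,13],[18,14],[19,15],[23,2],[35,0],[39,15],[44,0]]
[[13,13],[15,15],[16,13],[18,14],[19,15],[23,2],[35,0],[39,15],[44,0]]
[[13,13],[15,15],[26,2],[35,0],[39,15],[44,0]]
[[13,13],[15,15],[26,2],[35,0],[39,15],[44,0]]
[[13,13],[15,15],[26,2],[35,0],[39,15],[47,0]]
[[13,13],[15,15],[26,2],[35,0],[39,15],[47,0]]
[[12,11],[13,13],[15,15],[26,2],[35,0],[39,15],[47,0]]
[[1,2],[12,11],[13,13],[15,15],[26,2],[35,0],[39,15],[47,0]]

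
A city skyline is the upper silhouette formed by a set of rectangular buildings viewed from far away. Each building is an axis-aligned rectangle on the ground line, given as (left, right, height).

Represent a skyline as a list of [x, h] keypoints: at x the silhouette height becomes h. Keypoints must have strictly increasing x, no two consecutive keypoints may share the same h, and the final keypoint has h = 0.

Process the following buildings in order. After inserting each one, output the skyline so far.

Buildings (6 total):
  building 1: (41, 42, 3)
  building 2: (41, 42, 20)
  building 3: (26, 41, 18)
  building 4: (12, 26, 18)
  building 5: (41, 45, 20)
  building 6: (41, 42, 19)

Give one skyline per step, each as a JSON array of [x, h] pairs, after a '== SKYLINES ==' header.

== SKYLINES ==
[[41,3],[42,0]]
[[41,20],[42,0]]
[[26,18],[41,20],[42,0]]
[[12,18],[41,20],[42,0]]
[[12,18],[41,20],[45,0]]
[[12,18],[41,20],[45,0]]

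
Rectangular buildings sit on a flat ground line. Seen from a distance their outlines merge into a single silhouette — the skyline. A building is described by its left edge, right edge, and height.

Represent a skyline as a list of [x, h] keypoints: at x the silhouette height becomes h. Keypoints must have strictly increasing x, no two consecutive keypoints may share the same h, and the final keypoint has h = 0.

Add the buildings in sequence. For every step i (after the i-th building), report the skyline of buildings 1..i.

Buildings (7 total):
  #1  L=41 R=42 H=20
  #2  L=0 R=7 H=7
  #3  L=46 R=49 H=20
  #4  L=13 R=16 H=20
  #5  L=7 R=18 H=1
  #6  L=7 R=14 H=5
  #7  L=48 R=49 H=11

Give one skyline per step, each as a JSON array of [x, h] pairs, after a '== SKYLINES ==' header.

== SKYLINES ==
[[41,20],[42,0]]
[[0,7],[7,0],[41,20],[42,0]]
[[0,7],[7,0],[41,20],[42,0],[46,20],[49,0]]
[[0,7],[7,0],[13,20],[16,0],[41,20],[42,0],[46,20],[49,0]]
[[0,7],[7,1],[13,20],[16,1],[18,0],[41,20],[42,0],[46,20],[49,0]]
[[0,7],[7,5],[13,20],[16,1],[18,0],[41,20],[42,0],[46,20],[49,0]]
[[0,7],[7,5],[13,20],[16,1],[18,0],[41,20],[42,0],[46,20],[49,0]]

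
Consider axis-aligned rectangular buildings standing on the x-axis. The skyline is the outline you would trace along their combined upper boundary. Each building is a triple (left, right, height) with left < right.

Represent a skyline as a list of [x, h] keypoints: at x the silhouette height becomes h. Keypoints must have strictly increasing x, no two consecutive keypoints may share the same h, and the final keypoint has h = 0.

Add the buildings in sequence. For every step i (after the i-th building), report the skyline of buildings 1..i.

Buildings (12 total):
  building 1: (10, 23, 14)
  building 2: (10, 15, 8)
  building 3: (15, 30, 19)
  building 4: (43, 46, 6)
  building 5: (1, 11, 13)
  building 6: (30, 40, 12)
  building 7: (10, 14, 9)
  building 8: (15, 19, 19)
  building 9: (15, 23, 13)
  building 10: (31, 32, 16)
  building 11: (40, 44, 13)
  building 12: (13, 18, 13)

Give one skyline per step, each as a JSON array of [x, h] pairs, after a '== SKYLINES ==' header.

== SKYLINES ==
[[10,14],[23,0]]
[[10,14],[23,0]]
[[10,14],[15,19],[30,0]]
[[10,14],[15,19],[30,0],[43,6],[46,0]]
[[1,13],[10,14],[15,19],[30,0],[43,6],[46,0]]
[[1,13],[10,14],[15,19],[30,12],[40,0],[43,6],[46,0]]
[[1,13],[10,14],[15,19],[30,12],[40,0],[43,6],[46,0]]
[[1,13],[10,14],[15,19],[30,12],[40,0],[43,6],[46,0]]
[[1,13],[10,14],[15,19],[30,12],[40,0],[43,6],[46,0]]
[[1,13],[10,14],[15,19],[30,12],[31,16],[32,12],[40,0],[43,6],[46,0]]
[[1,13],[10,14],[15,19],[30,12],[31,16],[32,12],[40,13],[44,6],[46,0]]
[[1,13],[10,14],[15,19],[30,12],[31,16],[32,12],[40,13],[44,6],[46,0]]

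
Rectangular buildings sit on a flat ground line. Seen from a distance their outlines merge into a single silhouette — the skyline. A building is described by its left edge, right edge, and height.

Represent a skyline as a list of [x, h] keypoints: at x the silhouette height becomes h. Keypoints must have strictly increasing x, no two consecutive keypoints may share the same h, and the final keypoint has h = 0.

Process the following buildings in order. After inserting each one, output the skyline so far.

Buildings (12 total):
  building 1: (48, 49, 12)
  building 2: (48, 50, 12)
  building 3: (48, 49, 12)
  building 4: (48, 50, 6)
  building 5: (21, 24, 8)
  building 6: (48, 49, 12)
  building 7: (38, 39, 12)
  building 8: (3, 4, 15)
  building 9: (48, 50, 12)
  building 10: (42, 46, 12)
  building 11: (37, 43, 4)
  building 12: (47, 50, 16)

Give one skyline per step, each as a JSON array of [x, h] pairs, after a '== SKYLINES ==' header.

== SKYLINES ==
[[48,12],[49,0]]
[[48,12],[50,0]]
[[48,12],[50,0]]
[[48,12],[50,0]]
[[21,8],[24,0],[48,12],[50,0]]
[[21,8],[24,0],[48,12],[50,0]]
[[21,8],[24,0],[38,12],[39,0],[48,12],[50,0]]
[[3,15],[4,0],[21,8],[24,0],[38,12],[39,0],[48,12],[50,0]]
[[3,15],[4,0],[21,8],[24,0],[38,12],[39,0],[48,12],[50,0]]
[[3,15],[4,0],[21,8],[24,0],[38,12],[39,0],[42,12],[46,0],[48,12],[50,0]]
[[3,15],[4,0],[21,8],[24,0],[37,4],[38,12],[39,4],[42,12],[46,0],[48,12],[50,0]]
[[3,15],[4,0],[21,8],[24,0],[37,4],[38,12],[39,4],[42,12],[46,0],[47,16],[50,0]]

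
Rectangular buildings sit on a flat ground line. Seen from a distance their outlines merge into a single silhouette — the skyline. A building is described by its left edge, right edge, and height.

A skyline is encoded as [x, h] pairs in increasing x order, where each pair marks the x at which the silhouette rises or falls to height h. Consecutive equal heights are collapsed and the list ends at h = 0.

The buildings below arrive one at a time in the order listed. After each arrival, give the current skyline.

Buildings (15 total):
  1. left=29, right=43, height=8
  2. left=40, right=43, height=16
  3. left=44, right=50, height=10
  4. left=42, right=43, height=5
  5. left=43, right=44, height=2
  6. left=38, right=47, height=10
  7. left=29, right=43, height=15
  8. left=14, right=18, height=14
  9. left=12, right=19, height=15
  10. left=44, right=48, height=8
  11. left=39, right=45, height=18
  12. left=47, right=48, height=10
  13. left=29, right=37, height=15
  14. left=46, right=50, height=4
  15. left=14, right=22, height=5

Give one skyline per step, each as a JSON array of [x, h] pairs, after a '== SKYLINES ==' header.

== SKYLINES ==
[[29,8],[43,0]]
[[29,8],[40,16],[43,0]]
[[29,8],[40,16],[43,0],[44,10],[50,0]]
[[29,8],[40,16],[43,0],[44,10],[50,0]]
[[29,8],[40,16],[43,2],[44,10],[50,0]]
[[29,8],[38,10],[40,16],[43,10],[50,0]]
[[29,15],[40,16],[43,10],[50,0]]
[[14,14],[18,0],[29,15],[40,16],[43,10],[50,0]]
[[12,15],[19,0],[29,15],[40,16],[43,10],[50,0]]
[[12,15],[19,0],[29,15],[40,16],[43,10],[50,0]]
[[12,15],[19,0],[29,15],[39,18],[45,10],[50,0]]
[[12,15],[19,0],[29,15],[39,18],[45,10],[50,0]]
[[12,15],[19,0],[29,15],[39,18],[45,10],[50,0]]
[[12,15],[19,0],[29,15],[39,18],[45,10],[50,0]]
[[12,15],[19,5],[22,0],[29,15],[39,18],[45,10],[50,0]]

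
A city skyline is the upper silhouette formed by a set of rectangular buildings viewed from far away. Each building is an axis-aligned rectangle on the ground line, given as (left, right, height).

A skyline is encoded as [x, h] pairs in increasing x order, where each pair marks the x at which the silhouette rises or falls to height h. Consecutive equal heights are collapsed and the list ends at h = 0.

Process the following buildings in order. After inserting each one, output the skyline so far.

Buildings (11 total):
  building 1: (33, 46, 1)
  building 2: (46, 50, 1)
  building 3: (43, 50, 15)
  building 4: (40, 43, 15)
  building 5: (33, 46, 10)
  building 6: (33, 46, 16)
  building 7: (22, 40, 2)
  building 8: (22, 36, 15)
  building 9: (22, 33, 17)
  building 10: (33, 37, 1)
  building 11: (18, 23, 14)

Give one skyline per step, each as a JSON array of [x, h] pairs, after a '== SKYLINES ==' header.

== SKYLINES ==
[[33,1],[46,0]]
[[33,1],[50,0]]
[[33,1],[43,15],[50,0]]
[[33,1],[40,15],[50,0]]
[[33,10],[40,15],[50,0]]
[[33,16],[46,15],[50,0]]
[[22,2],[33,16],[46,15],[50,0]]
[[22,15],[33,16],[46,15],[50,0]]
[[22,17],[33,16],[46,15],[50,0]]
[[22,17],[33,16],[46,15],[50,0]]
[[18,14],[22,17],[33,16],[46,15],[50,0]]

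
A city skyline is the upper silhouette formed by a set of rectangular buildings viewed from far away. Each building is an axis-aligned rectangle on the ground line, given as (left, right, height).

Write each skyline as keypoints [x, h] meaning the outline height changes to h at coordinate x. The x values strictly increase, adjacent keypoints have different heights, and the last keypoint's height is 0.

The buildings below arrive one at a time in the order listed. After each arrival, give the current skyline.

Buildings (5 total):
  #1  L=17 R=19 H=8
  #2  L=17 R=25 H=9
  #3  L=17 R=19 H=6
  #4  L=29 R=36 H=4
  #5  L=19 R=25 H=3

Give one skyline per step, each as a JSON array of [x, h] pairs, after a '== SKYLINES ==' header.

== SKYLINES ==
[[17,8],[19,0]]
[[17,9],[25,0]]
[[17,9],[25,0]]
[[17,9],[25,0],[29,4],[36,0]]
[[17,9],[25,0],[29,4],[36,0]]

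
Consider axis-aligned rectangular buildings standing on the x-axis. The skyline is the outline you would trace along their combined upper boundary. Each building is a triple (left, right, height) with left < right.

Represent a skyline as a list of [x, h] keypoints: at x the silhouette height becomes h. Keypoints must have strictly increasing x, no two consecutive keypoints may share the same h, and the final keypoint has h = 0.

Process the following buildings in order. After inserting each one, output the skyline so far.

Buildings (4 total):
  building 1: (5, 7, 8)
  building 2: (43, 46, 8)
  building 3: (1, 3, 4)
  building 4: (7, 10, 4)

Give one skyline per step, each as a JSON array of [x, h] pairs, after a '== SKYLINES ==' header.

== SKYLINES ==
[[5,8],[7,0]]
[[5,8],[7,0],[43,8],[46,0]]
[[1,4],[3,0],[5,8],[7,0],[43,8],[46,0]]
[[1,4],[3,0],[5,8],[7,4],[10,0],[43,8],[46,0]]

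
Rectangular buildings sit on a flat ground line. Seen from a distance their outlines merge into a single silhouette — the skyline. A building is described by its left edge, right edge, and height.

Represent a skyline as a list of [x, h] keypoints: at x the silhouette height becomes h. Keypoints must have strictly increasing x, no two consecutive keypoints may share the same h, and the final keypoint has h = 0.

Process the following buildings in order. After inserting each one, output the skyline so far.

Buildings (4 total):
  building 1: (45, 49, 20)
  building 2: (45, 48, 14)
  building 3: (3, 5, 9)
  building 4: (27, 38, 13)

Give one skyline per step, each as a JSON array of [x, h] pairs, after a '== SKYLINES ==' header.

== SKYLINES ==
[[45,20],[49,0]]
[[45,20],[49,0]]
[[3,9],[5,0],[45,20],[49,0]]
[[3,9],[5,0],[27,13],[38,0],[45,20],[49,0]]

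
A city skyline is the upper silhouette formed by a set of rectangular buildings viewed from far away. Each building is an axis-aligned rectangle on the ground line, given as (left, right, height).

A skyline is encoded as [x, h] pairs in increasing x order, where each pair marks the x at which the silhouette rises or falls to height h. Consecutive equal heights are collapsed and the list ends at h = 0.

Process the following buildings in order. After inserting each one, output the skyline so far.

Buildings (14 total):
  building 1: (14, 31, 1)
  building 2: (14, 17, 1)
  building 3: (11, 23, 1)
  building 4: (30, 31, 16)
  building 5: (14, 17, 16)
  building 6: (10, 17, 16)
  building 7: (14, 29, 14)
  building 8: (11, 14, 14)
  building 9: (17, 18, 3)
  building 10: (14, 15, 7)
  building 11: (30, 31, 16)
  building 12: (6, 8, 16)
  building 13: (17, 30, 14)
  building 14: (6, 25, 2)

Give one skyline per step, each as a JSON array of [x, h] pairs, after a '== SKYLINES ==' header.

== SKYLINES ==
[[14,1],[31,0]]
[[14,1],[31,0]]
[[11,1],[31,0]]
[[11,1],[30,16],[31,0]]
[[11,1],[14,16],[17,1],[30,16],[31,0]]
[[10,16],[17,1],[30,16],[31,0]]
[[10,16],[17,14],[29,1],[30,16],[31,0]]
[[10,16],[17,14],[29,1],[30,16],[31,0]]
[[10,16],[17,14],[29,1],[30,16],[31,0]]
[[10,16],[17,14],[29,1],[30,16],[31,0]]
[[10,16],[17,14],[29,1],[30,16],[31,0]]
[[6,16],[8,0],[10,16],[17,14],[29,1],[30,16],[31,0]]
[[6,16],[8,0],[10,16],[17,14],[30,16],[31,0]]
[[6,16],[8,2],[10,16],[17,14],[30,16],[31,0]]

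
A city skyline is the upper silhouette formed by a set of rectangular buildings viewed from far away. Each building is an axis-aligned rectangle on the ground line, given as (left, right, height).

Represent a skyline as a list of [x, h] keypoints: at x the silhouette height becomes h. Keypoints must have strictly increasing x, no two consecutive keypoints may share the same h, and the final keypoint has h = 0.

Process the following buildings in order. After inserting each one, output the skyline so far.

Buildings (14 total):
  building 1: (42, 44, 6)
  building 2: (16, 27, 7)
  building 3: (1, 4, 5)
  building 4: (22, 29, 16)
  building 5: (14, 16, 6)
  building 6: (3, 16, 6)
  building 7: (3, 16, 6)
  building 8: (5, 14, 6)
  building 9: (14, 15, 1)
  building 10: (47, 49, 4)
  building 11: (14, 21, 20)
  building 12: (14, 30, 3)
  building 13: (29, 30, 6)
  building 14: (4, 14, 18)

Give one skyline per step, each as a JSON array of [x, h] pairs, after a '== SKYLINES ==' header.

== SKYLINES ==
[[42,6],[44,0]]
[[16,7],[27,0],[42,6],[44,0]]
[[1,5],[4,0],[16,7],[27,0],[42,6],[44,0]]
[[1,5],[4,0],[16,7],[22,16],[29,0],[42,6],[44,0]]
[[1,5],[4,0],[14,6],[16,7],[22,16],[29,0],[42,6],[44,0]]
[[1,5],[3,6],[16,7],[22,16],[29,0],[42,6],[44,0]]
[[1,5],[3,6],[16,7],[22,16],[29,0],[42,6],[44,0]]
[[1,5],[3,6],[16,7],[22,16],[29,0],[42,6],[44,0]]
[[1,5],[3,6],[16,7],[22,16],[29,0],[42,6],[44,0]]
[[1,5],[3,6],[16,7],[22,16],[29,0],[42,6],[44,0],[47,4],[49,0]]
[[1,5],[3,6],[14,20],[21,7],[22,16],[29,0],[42,6],[44,0],[47,4],[49,0]]
[[1,5],[3,6],[14,20],[21,7],[22,16],[29,3],[30,0],[42,6],[44,0],[47,4],[49,0]]
[[1,5],[3,6],[14,20],[21,7],[22,16],[29,6],[30,0],[42,6],[44,0],[47,4],[49,0]]
[[1,5],[3,6],[4,18],[14,20],[21,7],[22,16],[29,6],[30,0],[42,6],[44,0],[47,4],[49,0]]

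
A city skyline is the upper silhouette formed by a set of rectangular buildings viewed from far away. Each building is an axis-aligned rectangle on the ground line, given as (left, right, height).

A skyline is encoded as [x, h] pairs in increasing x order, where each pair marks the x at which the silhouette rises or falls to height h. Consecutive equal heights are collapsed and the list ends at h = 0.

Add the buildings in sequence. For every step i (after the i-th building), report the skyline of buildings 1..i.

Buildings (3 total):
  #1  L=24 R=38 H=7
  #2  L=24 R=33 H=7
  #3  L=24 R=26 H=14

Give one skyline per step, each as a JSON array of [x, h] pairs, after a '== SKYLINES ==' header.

== SKYLINES ==
[[24,7],[38,0]]
[[24,7],[38,0]]
[[24,14],[26,7],[38,0]]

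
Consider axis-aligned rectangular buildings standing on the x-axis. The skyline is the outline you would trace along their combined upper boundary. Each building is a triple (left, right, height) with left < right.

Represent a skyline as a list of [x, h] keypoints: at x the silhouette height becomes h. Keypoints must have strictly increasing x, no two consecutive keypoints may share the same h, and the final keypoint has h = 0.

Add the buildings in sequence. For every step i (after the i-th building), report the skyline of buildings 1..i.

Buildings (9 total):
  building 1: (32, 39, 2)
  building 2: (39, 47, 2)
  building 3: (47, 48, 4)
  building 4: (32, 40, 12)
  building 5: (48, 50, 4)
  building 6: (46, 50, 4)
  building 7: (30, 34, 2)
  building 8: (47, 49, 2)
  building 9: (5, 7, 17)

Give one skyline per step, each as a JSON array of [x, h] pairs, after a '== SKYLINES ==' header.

== SKYLINES ==
[[32,2],[39,0]]
[[32,2],[47,0]]
[[32,2],[47,4],[48,0]]
[[32,12],[40,2],[47,4],[48,0]]
[[32,12],[40,2],[47,4],[50,0]]
[[32,12],[40,2],[46,4],[50,0]]
[[30,2],[32,12],[40,2],[46,4],[50,0]]
[[30,2],[32,12],[40,2],[46,4],[50,0]]
[[5,17],[7,0],[30,2],[32,12],[40,2],[46,4],[50,0]]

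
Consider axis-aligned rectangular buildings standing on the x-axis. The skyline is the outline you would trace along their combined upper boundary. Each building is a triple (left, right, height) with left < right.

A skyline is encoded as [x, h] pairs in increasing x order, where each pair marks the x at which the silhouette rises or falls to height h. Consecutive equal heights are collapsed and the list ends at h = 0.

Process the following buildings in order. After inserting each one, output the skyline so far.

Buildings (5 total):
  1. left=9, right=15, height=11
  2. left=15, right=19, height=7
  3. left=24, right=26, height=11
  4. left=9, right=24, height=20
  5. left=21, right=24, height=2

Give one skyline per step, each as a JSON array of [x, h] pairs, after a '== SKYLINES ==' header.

== SKYLINES ==
[[9,11],[15,0]]
[[9,11],[15,7],[19,0]]
[[9,11],[15,7],[19,0],[24,11],[26,0]]
[[9,20],[24,11],[26,0]]
[[9,20],[24,11],[26,0]]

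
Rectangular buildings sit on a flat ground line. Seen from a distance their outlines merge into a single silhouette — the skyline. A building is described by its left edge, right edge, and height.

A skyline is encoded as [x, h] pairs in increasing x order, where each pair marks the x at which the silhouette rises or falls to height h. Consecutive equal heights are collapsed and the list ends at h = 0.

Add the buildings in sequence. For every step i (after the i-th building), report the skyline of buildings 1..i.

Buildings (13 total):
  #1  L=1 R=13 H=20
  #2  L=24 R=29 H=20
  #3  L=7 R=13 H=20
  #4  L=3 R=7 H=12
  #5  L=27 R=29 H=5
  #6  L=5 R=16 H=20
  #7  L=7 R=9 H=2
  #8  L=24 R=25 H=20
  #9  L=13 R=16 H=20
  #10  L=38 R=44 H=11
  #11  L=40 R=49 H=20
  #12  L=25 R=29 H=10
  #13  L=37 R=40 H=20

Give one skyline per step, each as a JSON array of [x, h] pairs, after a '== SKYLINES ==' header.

== SKYLINES ==
[[1,20],[13,0]]
[[1,20],[13,0],[24,20],[29,0]]
[[1,20],[13,0],[24,20],[29,0]]
[[1,20],[13,0],[24,20],[29,0]]
[[1,20],[13,0],[24,20],[29,0]]
[[1,20],[16,0],[24,20],[29,0]]
[[1,20],[16,0],[24,20],[29,0]]
[[1,20],[16,0],[24,20],[29,0]]
[[1,20],[16,0],[24,20],[29,0]]
[[1,20],[16,0],[24,20],[29,0],[38,11],[44,0]]
[[1,20],[16,0],[24,20],[29,0],[38,11],[40,20],[49,0]]
[[1,20],[16,0],[24,20],[29,0],[38,11],[40,20],[49,0]]
[[1,20],[16,0],[24,20],[29,0],[37,20],[49,0]]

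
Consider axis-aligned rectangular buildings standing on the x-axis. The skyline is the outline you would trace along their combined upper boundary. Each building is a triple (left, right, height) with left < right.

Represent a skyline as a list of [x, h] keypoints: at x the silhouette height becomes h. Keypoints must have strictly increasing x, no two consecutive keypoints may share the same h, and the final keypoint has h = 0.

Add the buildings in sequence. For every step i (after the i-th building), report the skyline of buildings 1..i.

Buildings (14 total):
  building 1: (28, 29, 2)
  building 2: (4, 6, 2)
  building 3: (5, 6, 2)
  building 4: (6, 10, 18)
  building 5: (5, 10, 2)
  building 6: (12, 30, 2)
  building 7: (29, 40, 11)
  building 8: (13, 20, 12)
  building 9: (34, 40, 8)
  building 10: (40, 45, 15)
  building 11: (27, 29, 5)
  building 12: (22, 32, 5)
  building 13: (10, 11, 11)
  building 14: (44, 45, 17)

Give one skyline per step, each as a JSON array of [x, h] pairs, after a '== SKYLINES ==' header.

== SKYLINES ==
[[28,2],[29,0]]
[[4,2],[6,0],[28,2],[29,0]]
[[4,2],[6,0],[28,2],[29,0]]
[[4,2],[6,18],[10,0],[28,2],[29,0]]
[[4,2],[6,18],[10,0],[28,2],[29,0]]
[[4,2],[6,18],[10,0],[12,2],[30,0]]
[[4,2],[6,18],[10,0],[12,2],[29,11],[40,0]]
[[4,2],[6,18],[10,0],[12,2],[13,12],[20,2],[29,11],[40,0]]
[[4,2],[6,18],[10,0],[12,2],[13,12],[20,2],[29,11],[40,0]]
[[4,2],[6,18],[10,0],[12,2],[13,12],[20,2],[29,11],[40,15],[45,0]]
[[4,2],[6,18],[10,0],[12,2],[13,12],[20,2],[27,5],[29,11],[40,15],[45,0]]
[[4,2],[6,18],[10,0],[12,2],[13,12],[20,2],[22,5],[29,11],[40,15],[45,0]]
[[4,2],[6,18],[10,11],[11,0],[12,2],[13,12],[20,2],[22,5],[29,11],[40,15],[45,0]]
[[4,2],[6,18],[10,11],[11,0],[12,2],[13,12],[20,2],[22,5],[29,11],[40,15],[44,17],[45,0]]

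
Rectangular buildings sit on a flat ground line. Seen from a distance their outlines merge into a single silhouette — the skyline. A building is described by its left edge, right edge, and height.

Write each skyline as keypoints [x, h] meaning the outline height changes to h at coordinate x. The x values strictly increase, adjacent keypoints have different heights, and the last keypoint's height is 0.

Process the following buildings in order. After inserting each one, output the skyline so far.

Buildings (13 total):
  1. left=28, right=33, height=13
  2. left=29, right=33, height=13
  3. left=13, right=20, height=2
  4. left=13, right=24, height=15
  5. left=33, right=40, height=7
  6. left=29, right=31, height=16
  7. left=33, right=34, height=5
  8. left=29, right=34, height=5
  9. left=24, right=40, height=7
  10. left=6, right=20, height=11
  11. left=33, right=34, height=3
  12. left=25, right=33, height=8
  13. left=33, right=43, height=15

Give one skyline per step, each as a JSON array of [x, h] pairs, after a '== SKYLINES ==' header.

== SKYLINES ==
[[28,13],[33,0]]
[[28,13],[33,0]]
[[13,2],[20,0],[28,13],[33,0]]
[[13,15],[24,0],[28,13],[33,0]]
[[13,15],[24,0],[28,13],[33,7],[40,0]]
[[13,15],[24,0],[28,13],[29,16],[31,13],[33,7],[40,0]]
[[13,15],[24,0],[28,13],[29,16],[31,13],[33,7],[40,0]]
[[13,15],[24,0],[28,13],[29,16],[31,13],[33,7],[40,0]]
[[13,15],[24,7],[28,13],[29,16],[31,13],[33,7],[40,0]]
[[6,11],[13,15],[24,7],[28,13],[29,16],[31,13],[33,7],[40,0]]
[[6,11],[13,15],[24,7],[28,13],[29,16],[31,13],[33,7],[40,0]]
[[6,11],[13,15],[24,7],[25,8],[28,13],[29,16],[31,13],[33,7],[40,0]]
[[6,11],[13,15],[24,7],[25,8],[28,13],[29,16],[31,13],[33,15],[43,0]]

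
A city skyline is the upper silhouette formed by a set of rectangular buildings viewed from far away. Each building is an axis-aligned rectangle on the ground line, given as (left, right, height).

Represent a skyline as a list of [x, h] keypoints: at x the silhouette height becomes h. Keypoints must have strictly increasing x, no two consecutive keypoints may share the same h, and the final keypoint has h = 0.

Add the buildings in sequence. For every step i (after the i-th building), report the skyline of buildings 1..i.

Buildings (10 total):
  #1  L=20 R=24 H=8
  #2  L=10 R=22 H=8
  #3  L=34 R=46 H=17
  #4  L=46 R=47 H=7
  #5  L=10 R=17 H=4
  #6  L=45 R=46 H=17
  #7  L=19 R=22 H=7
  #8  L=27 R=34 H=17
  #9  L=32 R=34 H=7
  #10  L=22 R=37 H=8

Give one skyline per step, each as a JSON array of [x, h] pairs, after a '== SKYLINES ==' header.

== SKYLINES ==
[[20,8],[24,0]]
[[10,8],[24,0]]
[[10,8],[24,0],[34,17],[46,0]]
[[10,8],[24,0],[34,17],[46,7],[47,0]]
[[10,8],[24,0],[34,17],[46,7],[47,0]]
[[10,8],[24,0],[34,17],[46,7],[47,0]]
[[10,8],[24,0],[34,17],[46,7],[47,0]]
[[10,8],[24,0],[27,17],[46,7],[47,0]]
[[10,8],[24,0],[27,17],[46,7],[47,0]]
[[10,8],[27,17],[46,7],[47,0]]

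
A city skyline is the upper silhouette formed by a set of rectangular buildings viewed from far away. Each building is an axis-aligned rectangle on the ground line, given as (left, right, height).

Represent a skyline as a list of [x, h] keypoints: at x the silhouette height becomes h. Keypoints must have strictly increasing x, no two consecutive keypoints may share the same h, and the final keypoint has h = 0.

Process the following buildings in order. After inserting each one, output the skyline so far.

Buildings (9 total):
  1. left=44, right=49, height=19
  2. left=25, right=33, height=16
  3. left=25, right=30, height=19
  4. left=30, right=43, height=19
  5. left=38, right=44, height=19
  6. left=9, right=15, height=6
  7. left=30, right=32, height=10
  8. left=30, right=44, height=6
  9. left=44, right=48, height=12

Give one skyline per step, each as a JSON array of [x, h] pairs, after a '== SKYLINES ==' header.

== SKYLINES ==
[[44,19],[49,0]]
[[25,16],[33,0],[44,19],[49,0]]
[[25,19],[30,16],[33,0],[44,19],[49,0]]
[[25,19],[43,0],[44,19],[49,0]]
[[25,19],[49,0]]
[[9,6],[15,0],[25,19],[49,0]]
[[9,6],[15,0],[25,19],[49,0]]
[[9,6],[15,0],[25,19],[49,0]]
[[9,6],[15,0],[25,19],[49,0]]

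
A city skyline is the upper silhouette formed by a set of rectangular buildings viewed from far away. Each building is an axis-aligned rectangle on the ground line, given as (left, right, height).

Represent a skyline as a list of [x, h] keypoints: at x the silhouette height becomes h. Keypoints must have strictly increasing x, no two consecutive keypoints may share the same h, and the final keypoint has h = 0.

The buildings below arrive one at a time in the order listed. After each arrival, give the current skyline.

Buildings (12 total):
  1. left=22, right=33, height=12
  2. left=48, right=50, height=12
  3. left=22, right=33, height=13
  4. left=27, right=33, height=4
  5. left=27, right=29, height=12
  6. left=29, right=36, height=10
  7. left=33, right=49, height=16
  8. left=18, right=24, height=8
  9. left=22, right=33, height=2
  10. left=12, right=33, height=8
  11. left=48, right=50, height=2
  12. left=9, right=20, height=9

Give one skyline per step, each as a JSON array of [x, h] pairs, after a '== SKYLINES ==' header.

== SKYLINES ==
[[22,12],[33,0]]
[[22,12],[33,0],[48,12],[50,0]]
[[22,13],[33,0],[48,12],[50,0]]
[[22,13],[33,0],[48,12],[50,0]]
[[22,13],[33,0],[48,12],[50,0]]
[[22,13],[33,10],[36,0],[48,12],[50,0]]
[[22,13],[33,16],[49,12],[50,0]]
[[18,8],[22,13],[33,16],[49,12],[50,0]]
[[18,8],[22,13],[33,16],[49,12],[50,0]]
[[12,8],[22,13],[33,16],[49,12],[50,0]]
[[12,8],[22,13],[33,16],[49,12],[50,0]]
[[9,9],[20,8],[22,13],[33,16],[49,12],[50,0]]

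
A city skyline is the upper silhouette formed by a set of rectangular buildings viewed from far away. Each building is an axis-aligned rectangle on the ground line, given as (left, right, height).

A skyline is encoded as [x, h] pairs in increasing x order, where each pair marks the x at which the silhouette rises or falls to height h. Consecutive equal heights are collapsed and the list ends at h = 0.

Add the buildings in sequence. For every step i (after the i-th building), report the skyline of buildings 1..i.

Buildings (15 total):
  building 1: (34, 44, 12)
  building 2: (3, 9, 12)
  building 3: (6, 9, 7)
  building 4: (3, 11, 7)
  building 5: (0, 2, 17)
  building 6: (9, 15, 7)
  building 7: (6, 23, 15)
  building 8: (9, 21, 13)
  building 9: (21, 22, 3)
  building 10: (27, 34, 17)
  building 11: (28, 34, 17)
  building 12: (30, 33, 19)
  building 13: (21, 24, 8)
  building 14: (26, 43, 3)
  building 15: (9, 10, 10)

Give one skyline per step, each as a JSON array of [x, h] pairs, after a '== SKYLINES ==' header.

== SKYLINES ==
[[34,12],[44,0]]
[[3,12],[9,0],[34,12],[44,0]]
[[3,12],[9,0],[34,12],[44,0]]
[[3,12],[9,7],[11,0],[34,12],[44,0]]
[[0,17],[2,0],[3,12],[9,7],[11,0],[34,12],[44,0]]
[[0,17],[2,0],[3,12],[9,7],[15,0],[34,12],[44,0]]
[[0,17],[2,0],[3,12],[6,15],[23,0],[34,12],[44,0]]
[[0,17],[2,0],[3,12],[6,15],[23,0],[34,12],[44,0]]
[[0,17],[2,0],[3,12],[6,15],[23,0],[34,12],[44,0]]
[[0,17],[2,0],[3,12],[6,15],[23,0],[27,17],[34,12],[44,0]]
[[0,17],[2,0],[3,12],[6,15],[23,0],[27,17],[34,12],[44,0]]
[[0,17],[2,0],[3,12],[6,15],[23,0],[27,17],[30,19],[33,17],[34,12],[44,0]]
[[0,17],[2,0],[3,12],[6,15],[23,8],[24,0],[27,17],[30,19],[33,17],[34,12],[44,0]]
[[0,17],[2,0],[3,12],[6,15],[23,8],[24,0],[26,3],[27,17],[30,19],[33,17],[34,12],[44,0]]
[[0,17],[2,0],[3,12],[6,15],[23,8],[24,0],[26,3],[27,17],[30,19],[33,17],[34,12],[44,0]]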